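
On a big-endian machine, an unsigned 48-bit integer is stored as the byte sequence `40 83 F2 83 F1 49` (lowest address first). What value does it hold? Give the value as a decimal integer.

70935453626697

Big-endian stores the most-significant byte at the lowest address.
The bytes are already most-significant first: 0x4083F283F149.
0x4083F283F149 = 70935453626697.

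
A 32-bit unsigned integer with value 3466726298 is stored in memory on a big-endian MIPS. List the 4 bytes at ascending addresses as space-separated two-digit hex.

3466726298 in hexadecimal, padded to 32 bits, is 0xCEA20B9A.
Split into bytes (most-significant first): CE A2 0B 9A.
Big-endian: lowest address holds the most-significant byte.
So the memory order matches the most-significant-first order: CE A2 0B 9A.

CE A2 0B 9A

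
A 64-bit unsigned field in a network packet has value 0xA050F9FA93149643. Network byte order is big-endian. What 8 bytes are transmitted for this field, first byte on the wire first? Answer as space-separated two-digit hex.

A0 50 F9 FA 93 14 96 43

Split into bytes (most-significant first): A0 50 F9 FA 93 14 96 43.
Big-endian stores the most-significant byte at the lowest address.
So the memory order matches the most-significant-first order: A0 50 F9 FA 93 14 96 43.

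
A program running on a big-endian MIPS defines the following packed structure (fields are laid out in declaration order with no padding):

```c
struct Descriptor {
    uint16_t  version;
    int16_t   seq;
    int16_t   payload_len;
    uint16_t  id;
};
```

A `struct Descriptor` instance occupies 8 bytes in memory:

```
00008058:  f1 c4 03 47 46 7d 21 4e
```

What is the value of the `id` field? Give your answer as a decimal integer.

`id` follows `version` (2 B), `seq` (2 B), `payload_len` (2 B), so it starts at offset 2 + 2 + 2 = 6 and occupies 2 bytes.
Bytes at offsets 6..7: 21 4E.
Big-endian: lowest address holds the most-significant byte.
The bytes are already most-significant first: 0x214E.
0x214E = 8526.

8526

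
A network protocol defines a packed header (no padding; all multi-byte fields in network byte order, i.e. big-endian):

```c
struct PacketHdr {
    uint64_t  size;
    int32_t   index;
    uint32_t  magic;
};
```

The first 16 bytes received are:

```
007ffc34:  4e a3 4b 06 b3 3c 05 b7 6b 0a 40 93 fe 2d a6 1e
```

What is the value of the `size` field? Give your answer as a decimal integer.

5666455248311158199

`size` is the first field, at byte offset 0, occupying 8 bytes.
Bytes at offsets 0..7: 4E A3 4B 06 B3 3C 05 B7.
In big-endian order the high byte comes first in memory.
The bytes are already most-significant first: 0x4EA34B06B33C05B7.
0x4EA34B06B33C05B7 = 5666455248311158199.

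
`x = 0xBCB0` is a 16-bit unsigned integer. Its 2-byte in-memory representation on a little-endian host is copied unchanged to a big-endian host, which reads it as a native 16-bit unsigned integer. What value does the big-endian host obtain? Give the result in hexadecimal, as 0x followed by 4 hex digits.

Stored little-endian, the bytes at ascending addresses are B0 BC.
Read back as big-endian, the last byte is least significant, giving 0xB0BC.

0xB0BC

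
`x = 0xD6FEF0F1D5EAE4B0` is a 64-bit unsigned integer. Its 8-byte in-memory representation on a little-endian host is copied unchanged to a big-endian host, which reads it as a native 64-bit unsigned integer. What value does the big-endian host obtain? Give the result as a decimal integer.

Stored little-endian, the bytes at ascending addresses are B0 E4 EA D5 F1 F0 FE D6.
Read back as big-endian, the last byte is least significant, giving 0xB0E4EAD5F1F0FED6.
0xB0E4EAD5F1F0FED6 = 12746571049973382870.

12746571049973382870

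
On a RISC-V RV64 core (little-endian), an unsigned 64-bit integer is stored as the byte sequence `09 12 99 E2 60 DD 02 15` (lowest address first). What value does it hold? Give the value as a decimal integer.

Little-endian stores the least-significant byte at the lowest address.
Reassemble most-significant byte first: 15 02 DD 60 E2 99 12 09 → 0x1502DD60E2991209.
0x1502DD60E2991209 = 1514015832938189321.

1514015832938189321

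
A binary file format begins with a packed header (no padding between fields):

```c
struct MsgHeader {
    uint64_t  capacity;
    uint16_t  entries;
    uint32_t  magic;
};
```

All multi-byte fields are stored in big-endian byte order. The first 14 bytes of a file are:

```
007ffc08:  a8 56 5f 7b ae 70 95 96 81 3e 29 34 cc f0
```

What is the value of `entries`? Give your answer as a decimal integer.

33086

`entries` follows `capacity` (8 bytes), so it starts at byte offset 8 and occupies 2 bytes.
Bytes at offsets 8..9: 81 3E.
In big-endian order the high byte comes first in memory.
The bytes are already most-significant first: 0x813E.
0x813E = 33086.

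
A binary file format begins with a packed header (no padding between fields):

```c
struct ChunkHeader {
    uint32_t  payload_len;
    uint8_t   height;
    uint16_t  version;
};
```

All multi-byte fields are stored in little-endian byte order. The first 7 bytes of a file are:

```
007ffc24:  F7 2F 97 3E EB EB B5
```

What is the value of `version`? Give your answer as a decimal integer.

46571

`version` follows `payload_len` (4 B), `height` (1 B), so it starts at offset 4 + 1 = 5 and occupies 2 bytes.
Bytes at offsets 5..6: EB B5.
Little-endian: lowest address holds the least-significant byte.
Reassemble most-significant byte first: B5 EB → 0xB5EB.
0xB5EB = 46571.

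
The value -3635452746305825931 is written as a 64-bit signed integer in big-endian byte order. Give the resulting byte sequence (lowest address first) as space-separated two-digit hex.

Two's complement of -3635452746305825931 in 64 bits: 3635452746305825931 = 0x3273B902E546EC8B; invert → 0xCD8C46FD1AB91374; add 1 → 0xCD8C46FD1AB91375.
Split into bytes (most-significant first): CD 8C 46 FD 1A B9 13 75.
Big-endian stores the most-significant byte at the lowest address.
So the memory order matches the most-significant-first order: CD 8C 46 FD 1A B9 13 75.

CD 8C 46 FD 1A B9 13 75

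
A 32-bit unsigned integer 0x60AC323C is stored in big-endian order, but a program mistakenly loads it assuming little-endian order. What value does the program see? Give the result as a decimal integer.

1009953888

Stored big-endian, the bytes at ascending addresses are 60 AC 32 3C.
Read back as little-endian, the first byte is least significant, giving 0x3C32AC60.
0x3C32AC60 = 1009953888.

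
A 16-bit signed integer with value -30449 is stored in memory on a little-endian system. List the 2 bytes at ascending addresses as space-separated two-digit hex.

Two's complement of -30449 in 16 bits: 30449 = 0x76F1; invert → 0x890E; add 1 → 0x890F.
Split into bytes (most-significant first): 89 0F.
Little-endian stores the least-significant byte at the lowest address.
So at ascending addresses the bytes are 0F 89.

0F 89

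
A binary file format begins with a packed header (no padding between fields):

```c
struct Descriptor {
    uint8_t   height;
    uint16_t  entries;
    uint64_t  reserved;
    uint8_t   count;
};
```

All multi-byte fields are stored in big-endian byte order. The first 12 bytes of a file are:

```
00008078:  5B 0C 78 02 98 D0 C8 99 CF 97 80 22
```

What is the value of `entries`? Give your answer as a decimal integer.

3192

`entries` follows `height` (1 byte), so it starts at byte offset 1 and occupies 2 bytes.
Bytes at offsets 1..2: 0C 78.
In big-endian order the high byte comes first in memory.
The bytes are already most-significant first: 0x0C78.
0x0C78 = 3192.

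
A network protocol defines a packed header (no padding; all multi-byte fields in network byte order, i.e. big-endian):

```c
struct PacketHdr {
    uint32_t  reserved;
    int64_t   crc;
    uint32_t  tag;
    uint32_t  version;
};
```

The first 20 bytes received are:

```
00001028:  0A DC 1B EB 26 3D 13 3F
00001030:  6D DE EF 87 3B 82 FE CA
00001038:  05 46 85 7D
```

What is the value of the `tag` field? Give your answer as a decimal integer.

`tag` follows `reserved` (4 B), `crc` (8 B), so it starts at offset 4 + 8 = 12 and occupies 4 bytes.
Bytes at offsets 12..15: 3B 82 FE CA.
Big-endian: lowest address holds the most-significant byte.
The bytes are already most-significant first: 0x3B82FECA.
0x3B82FECA = 998440650.

998440650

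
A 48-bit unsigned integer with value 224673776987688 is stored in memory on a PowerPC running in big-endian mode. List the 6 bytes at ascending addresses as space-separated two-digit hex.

224673776987688 in hexadecimal, padded to 48 bits, is 0xCC56F0AAEE28.
Split into bytes (most-significant first): CC 56 F0 AA EE 28.
Big-endian: lowest address holds the most-significant byte.
So the memory order matches the most-significant-first order: CC 56 F0 AA EE 28.

CC 56 F0 AA EE 28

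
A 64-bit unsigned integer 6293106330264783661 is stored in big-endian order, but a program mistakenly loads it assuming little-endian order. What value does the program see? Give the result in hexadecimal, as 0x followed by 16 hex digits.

6293106330264783661 in 64-bit hexadecimal is 0x57559ADD7531CB2D.
Stored big-endian, the bytes at ascending addresses are 57 55 9A DD 75 31 CB 2D.
Read back as little-endian, the first byte is least significant, giving 0x2DCB3175DD9A5557.

0x2DCB3175DD9A5557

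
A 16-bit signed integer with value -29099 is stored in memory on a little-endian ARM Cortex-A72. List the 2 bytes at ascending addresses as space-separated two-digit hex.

Two's complement of -29099 in 16 bits: 29099 = 0x71AB; invert → 0x8E54; add 1 → 0x8E55.
Split into bytes (most-significant first): 8E 55.
Little-endian: lowest address holds the least-significant byte.
So at ascending addresses the bytes are 55 8E.

55 8E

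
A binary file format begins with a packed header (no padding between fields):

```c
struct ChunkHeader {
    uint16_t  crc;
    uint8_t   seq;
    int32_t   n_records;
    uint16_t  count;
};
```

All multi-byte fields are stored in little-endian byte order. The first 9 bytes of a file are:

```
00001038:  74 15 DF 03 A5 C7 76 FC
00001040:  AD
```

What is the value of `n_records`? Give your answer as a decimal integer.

`n_records` follows `crc` (2 B), `seq` (1 B), so it starts at offset 2 + 1 = 3 and occupies 4 bytes.
Bytes at offsets 3..6: 03 A5 C7 76.
Little-endian stores the least-significant byte at the lowest address.
Reassemble most-significant byte first: 76 C7 A5 03 → 0x76C7A503.
0x76C7A503 = 1992795395.

1992795395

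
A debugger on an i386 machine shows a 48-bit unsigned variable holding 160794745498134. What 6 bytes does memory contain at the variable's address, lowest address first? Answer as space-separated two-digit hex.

16 EA AF F1 3D 92

160794745498134 in hexadecimal, padded to 48 bits, is 0x923DF1AFEA16.
Split into bytes (most-significant first): 92 3D F1 AF EA 16.
Little-endian: lowest address holds the least-significant byte.
So at ascending addresses the bytes are 16 EA AF F1 3D 92.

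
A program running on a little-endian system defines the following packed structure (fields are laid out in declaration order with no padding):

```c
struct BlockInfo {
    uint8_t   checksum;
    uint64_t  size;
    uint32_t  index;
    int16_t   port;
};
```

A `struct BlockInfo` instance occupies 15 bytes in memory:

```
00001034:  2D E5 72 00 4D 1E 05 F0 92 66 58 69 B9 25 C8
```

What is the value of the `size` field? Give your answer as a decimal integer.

10587968351647068901

`size` follows `checksum` (1 byte), so it starts at byte offset 1 and occupies 8 bytes.
Bytes at offsets 1..8: E5 72 00 4D 1E 05 F0 92.
In little-endian order the low byte comes first in memory.
Reassemble most-significant byte first: 92 F0 05 1E 4D 00 72 E5 → 0x92F0051E4D0072E5.
0x92F0051E4D0072E5 = 10587968351647068901.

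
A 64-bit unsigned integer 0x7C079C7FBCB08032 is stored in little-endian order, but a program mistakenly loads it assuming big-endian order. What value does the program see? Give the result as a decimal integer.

3639102822556632956

Stored little-endian, the bytes at ascending addresses are 32 80 B0 BC 7F 9C 07 7C.
Read back as big-endian, the last byte is least significant, giving 0x3280B0BC7F9C077C.
0x3280B0BC7F9C077C = 3639102822556632956.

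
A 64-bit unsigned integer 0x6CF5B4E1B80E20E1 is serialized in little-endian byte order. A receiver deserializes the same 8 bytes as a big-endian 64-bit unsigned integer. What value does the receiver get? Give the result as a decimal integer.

Stored little-endian, the bytes at ascending addresses are E1 20 0E B8 E1 B4 F5 6C.
Read back as big-endian, the last byte is least significant, giving 0xE1200EB8E1B4F56C.
0xE1200EB8E1B4F56C = 16221982045012030828.

16221982045012030828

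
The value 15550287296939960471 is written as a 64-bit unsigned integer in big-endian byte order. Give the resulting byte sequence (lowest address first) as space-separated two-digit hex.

15550287296939960471 in hexadecimal, padded to 64 bits, is 0xD7CDB7E859602897.
Split into bytes (most-significant first): D7 CD B7 E8 59 60 28 97.
In big-endian order the high byte comes first in memory.
So the memory order matches the most-significant-first order: D7 CD B7 E8 59 60 28 97.

D7 CD B7 E8 59 60 28 97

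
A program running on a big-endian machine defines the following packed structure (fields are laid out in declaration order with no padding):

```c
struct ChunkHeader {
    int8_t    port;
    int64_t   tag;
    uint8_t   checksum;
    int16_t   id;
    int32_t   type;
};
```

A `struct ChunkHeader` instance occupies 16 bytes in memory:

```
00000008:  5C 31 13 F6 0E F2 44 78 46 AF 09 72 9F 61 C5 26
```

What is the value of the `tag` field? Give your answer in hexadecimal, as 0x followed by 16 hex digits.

`tag` follows `port` (1 byte), so it starts at byte offset 1 and occupies 8 bytes.
Bytes at offsets 1..8: 31 13 F6 0E F2 44 78 46.
Big-endian stores the most-significant byte at the lowest address.
The bytes are already most-significant first: 0x3113F60EF2447846.

0x3113F60EF2447846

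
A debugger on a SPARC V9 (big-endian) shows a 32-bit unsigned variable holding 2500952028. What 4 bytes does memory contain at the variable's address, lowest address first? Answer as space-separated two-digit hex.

95 11 7F DC

2500952028 in hexadecimal, padded to 32 bits, is 0x95117FDC.
Split into bytes (most-significant first): 95 11 7F DC.
Big-endian stores the most-significant byte at the lowest address.
So the memory order matches the most-significant-first order: 95 11 7F DC.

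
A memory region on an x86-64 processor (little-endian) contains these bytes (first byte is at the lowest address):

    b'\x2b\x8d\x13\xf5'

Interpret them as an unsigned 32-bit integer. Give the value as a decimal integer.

4111699243

In little-endian order the low byte comes first in memory.
Reassemble most-significant byte first: F5 13 8D 2B → 0xF5138D2B.
0xF5138D2B = 4111699243.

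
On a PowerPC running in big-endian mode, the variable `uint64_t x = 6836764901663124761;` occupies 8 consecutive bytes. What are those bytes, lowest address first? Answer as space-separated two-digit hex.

6836764901663124761 in hexadecimal, padded to 64 bits, is 0x5EE11174907D2D19.
Split into bytes (most-significant first): 5E E1 11 74 90 7D 2D 19.
Big-endian: lowest address holds the most-significant byte.
So the memory order matches the most-significant-first order: 5E E1 11 74 90 7D 2D 19.

5E E1 11 74 90 7D 2D 19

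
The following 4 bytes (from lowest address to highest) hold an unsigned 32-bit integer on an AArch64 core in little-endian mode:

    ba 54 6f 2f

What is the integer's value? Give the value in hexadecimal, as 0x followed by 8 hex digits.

Little-endian stores the least-significant byte at the lowest address.
Reassemble most-significant byte first: 2F 6F 54 BA → 0x2F6F54BA.

0x2F6F54BA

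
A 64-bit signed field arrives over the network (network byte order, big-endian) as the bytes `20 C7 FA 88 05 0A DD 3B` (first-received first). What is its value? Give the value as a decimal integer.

2362131991686208827

In big-endian order the high byte comes first in memory.
The bytes are already most-significant first: 0x20C7FA88050ADD3B.
0x20C7FA88050ADD3B = 2362131991686208827.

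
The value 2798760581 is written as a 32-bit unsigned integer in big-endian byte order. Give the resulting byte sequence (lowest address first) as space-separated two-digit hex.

2798760581 in hexadecimal, padded to 32 bits, is 0xA6D1B285.
Split into bytes (most-significant first): A6 D1 B2 85.
Big-endian: lowest address holds the most-significant byte.
So the memory order matches the most-significant-first order: A6 D1 B2 85.

A6 D1 B2 85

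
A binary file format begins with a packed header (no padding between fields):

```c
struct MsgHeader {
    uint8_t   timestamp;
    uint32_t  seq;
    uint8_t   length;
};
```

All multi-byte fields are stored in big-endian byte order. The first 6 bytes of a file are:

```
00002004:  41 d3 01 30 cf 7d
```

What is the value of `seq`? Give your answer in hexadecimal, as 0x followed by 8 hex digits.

0xD30130CF

`seq` follows `timestamp` (1 byte), so it starts at byte offset 1 and occupies 4 bytes.
Bytes at offsets 1..4: D3 01 30 CF.
Big-endian stores the most-significant byte at the lowest address.
The bytes are already most-significant first: 0xD30130CF.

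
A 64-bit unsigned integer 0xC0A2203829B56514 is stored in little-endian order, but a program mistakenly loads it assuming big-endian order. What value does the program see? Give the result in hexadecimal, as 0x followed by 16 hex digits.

Stored little-endian, the bytes at ascending addresses are 14 65 B5 29 38 20 A2 C0.
Read back as big-endian, the last byte is least significant, giving 0x1465B5293820A2C0.

0x1465B5293820A2C0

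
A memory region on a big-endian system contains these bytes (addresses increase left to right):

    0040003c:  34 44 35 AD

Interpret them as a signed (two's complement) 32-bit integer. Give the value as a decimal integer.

876885421

In big-endian order the high byte comes first in memory.
The bytes are already most-significant first: 0x344435AD.
0x344435AD = 876885421.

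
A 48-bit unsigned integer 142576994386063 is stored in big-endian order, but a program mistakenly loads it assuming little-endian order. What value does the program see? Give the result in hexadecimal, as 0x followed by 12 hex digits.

142576994386063 in 48-bit hexadecimal is 0x81AC4B1A808F.
Stored big-endian, the bytes at ascending addresses are 81 AC 4B 1A 80 8F.
Read back as little-endian, the first byte is least significant, giving 0x8F801A4BAC81.

0x8F801A4BAC81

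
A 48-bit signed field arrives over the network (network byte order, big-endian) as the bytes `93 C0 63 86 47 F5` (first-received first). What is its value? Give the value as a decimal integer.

Big-endian stores the most-significant byte at the lowest address.
The bytes are already most-significant first: 0x93C0638647F5.
Top bit is set, so as a signed 48-bit value this is 0x93C0638647F5 − 2^48 = -119020463962123.

-119020463962123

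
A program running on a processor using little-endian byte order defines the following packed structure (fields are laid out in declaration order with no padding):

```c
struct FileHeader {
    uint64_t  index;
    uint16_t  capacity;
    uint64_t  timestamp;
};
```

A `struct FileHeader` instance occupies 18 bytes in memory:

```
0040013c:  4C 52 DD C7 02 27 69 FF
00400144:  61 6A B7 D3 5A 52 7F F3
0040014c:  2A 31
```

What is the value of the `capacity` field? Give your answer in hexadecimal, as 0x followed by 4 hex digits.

0x6A61

`capacity` follows `index` (8 bytes), so it starts at byte offset 8 and occupies 2 bytes.
Bytes at offsets 8..9: 61 6A.
In little-endian order the low byte comes first in memory.
Reassemble most-significant byte first: 6A 61 → 0x6A61.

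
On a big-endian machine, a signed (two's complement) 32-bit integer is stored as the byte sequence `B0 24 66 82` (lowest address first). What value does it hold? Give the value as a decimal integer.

-1339791742

In big-endian order the high byte comes first in memory.
The bytes are already most-significant first: 0xB0246682.
Top bit is set, so as a signed 32-bit value this is 0xB0246682 − 2^32 = -1339791742.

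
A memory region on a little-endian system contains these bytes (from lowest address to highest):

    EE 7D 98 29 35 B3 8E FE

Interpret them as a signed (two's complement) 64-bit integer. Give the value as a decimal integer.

In little-endian order the low byte comes first in memory.
Reassemble most-significant byte first: FE 8E B3 35 29 98 7D EE → 0xFE8EB33529987DEE.
Top bit is set, so as a signed 64-bit value this is 0xFE8EB33529987DEE − 2^64 = -103948700470444562.

-103948700470444562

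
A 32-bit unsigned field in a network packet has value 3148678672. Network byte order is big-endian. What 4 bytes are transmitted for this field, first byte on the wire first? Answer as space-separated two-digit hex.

3148678672 in hexadecimal, padded to 32 bits, is 0xBBAD0610.
Split into bytes (most-significant first): BB AD 06 10.
In big-endian order the high byte comes first in memory.
So the memory order matches the most-significant-first order: BB AD 06 10.

BB AD 06 10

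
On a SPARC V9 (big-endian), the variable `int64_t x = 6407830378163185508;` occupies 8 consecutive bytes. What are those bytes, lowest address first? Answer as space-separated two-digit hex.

58 ED 2F C7 5F 5F A7 64

6407830378163185508 in hexadecimal, padded to 64 bits, is 0x58ED2FC75F5FA764.
Split into bytes (most-significant first): 58 ED 2F C7 5F 5F A7 64.
Big-endian: lowest address holds the most-significant byte.
So the memory order matches the most-significant-first order: 58 ED 2F C7 5F 5F A7 64.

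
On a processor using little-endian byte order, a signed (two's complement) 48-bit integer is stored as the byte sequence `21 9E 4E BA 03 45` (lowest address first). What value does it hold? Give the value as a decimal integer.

In little-endian order the low byte comes first in memory.
Reassemble most-significant byte first: 45 03 BA 4E 9E 21 → 0x4503BA4E9E21.
0x4503BA4E9E21 = 75882312932897.

75882312932897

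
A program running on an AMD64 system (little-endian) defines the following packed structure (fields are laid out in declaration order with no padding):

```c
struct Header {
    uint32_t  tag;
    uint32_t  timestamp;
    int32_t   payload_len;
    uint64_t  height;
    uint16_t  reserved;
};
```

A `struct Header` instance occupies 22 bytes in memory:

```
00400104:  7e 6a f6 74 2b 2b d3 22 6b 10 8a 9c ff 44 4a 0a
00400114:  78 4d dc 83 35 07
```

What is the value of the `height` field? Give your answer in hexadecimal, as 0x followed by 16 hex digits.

`height` follows `tag` (4 B), `timestamp` (4 B), `payload_len` (4 B), so it starts at offset 4 + 4 + 4 = 12 and occupies 8 bytes.
Bytes at offsets 12..19: FF 44 4A 0A 78 4D DC 83.
Little-endian stores the least-significant byte at the lowest address.
Reassemble most-significant byte first: 83 DC 4D 78 0A 4A 44 FF → 0x83DC4D780A4A44FF.

0x83DC4D780A4A44FF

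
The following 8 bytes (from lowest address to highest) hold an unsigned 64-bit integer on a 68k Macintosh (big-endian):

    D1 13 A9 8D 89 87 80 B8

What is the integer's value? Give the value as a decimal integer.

Big-endian stores the most-significant byte at the lowest address.
The bytes are already most-significant first: 0xD113A98D898780B8.
0xD113A98D898780B8 = 15065571603847282872.

15065571603847282872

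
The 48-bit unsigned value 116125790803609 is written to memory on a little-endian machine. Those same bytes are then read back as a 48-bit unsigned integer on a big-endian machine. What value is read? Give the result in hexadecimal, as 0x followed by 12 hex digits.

116125790803609 in 48-bit hexadecimal is 0x699DA4829699.
Stored little-endian, the bytes at ascending addresses are 99 96 82 A4 9D 69.
Read back as big-endian, the last byte is least significant, giving 0x999682A49D69.

0x999682A49D69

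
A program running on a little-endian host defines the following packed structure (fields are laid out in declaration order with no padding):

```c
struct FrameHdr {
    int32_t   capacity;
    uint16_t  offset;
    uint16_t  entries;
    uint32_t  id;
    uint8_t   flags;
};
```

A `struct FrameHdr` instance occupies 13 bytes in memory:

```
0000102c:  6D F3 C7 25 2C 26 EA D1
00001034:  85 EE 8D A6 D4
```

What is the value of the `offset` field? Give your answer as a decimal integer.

9772

`offset` follows `capacity` (4 bytes), so it starts at byte offset 4 and occupies 2 bytes.
Bytes at offsets 4..5: 2C 26.
Little-endian: lowest address holds the least-significant byte.
Reassemble most-significant byte first: 26 2C → 0x262C.
0x262C = 9772.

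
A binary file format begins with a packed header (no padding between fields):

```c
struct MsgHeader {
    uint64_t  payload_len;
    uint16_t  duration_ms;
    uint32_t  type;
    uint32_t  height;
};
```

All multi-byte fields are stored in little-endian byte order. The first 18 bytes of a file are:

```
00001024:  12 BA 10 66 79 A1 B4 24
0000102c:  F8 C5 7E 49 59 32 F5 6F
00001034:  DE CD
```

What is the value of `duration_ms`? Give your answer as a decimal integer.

`duration_ms` follows `payload_len` (8 bytes), so it starts at byte offset 8 and occupies 2 bytes.
Bytes at offsets 8..9: F8 C5.
In little-endian order the low byte comes first in memory.
Reassemble most-significant byte first: C5 F8 → 0xC5F8.
0xC5F8 = 50680.

50680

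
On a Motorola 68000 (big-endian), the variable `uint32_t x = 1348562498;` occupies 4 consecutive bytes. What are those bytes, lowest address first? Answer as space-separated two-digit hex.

1348562498 in hexadecimal, padded to 32 bits, is 0x50616E42.
Split into bytes (most-significant first): 50 61 6E 42.
Big-endian: lowest address holds the most-significant byte.
So the memory order matches the most-significant-first order: 50 61 6E 42.

50 61 6E 42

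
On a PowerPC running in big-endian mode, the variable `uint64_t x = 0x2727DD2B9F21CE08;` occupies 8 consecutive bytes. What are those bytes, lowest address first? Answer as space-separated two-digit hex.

Split into bytes (most-significant first): 27 27 DD 2B 9F 21 CE 08.
Big-endian stores the most-significant byte at the lowest address.
So the memory order matches the most-significant-first order: 27 27 DD 2B 9F 21 CE 08.

27 27 DD 2B 9F 21 CE 08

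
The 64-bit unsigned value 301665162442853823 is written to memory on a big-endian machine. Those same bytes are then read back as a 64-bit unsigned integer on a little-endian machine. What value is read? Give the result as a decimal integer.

301665162442853823 in 64-bit hexadecimal is 0x042FBADDF0844DBF.
Stored big-endian, the bytes at ascending addresses are 04 2F BA DD F0 84 4D BF.
Read back as little-endian, the first byte is least significant, giving 0xBF4D84F0DDBA2F04.
0xBF4D84F0DDBA2F04 = 13784820204497940228.

13784820204497940228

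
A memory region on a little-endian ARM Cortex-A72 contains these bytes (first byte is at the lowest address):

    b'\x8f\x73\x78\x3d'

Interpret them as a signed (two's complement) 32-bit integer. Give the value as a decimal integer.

In little-endian order the low byte comes first in memory.
Reassemble most-significant byte first: 3D 78 73 8F → 0x3D78738F.
0x3D78738F = 1031304079.

1031304079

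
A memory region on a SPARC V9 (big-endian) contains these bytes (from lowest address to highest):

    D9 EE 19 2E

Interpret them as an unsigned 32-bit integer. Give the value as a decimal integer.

3656259886

Big-endian: lowest address holds the most-significant byte.
The bytes are already most-significant first: 0xD9EE192E.
0xD9EE192E = 3656259886.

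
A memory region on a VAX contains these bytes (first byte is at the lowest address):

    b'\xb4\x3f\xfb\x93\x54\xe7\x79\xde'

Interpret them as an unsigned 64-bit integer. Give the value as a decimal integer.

16031098699047976884

Little-endian: lowest address holds the least-significant byte.
Reassemble most-significant byte first: DE 79 E7 54 93 FB 3F B4 → 0xDE79E75493FB3FB4.
0xDE79E75493FB3FB4 = 16031098699047976884.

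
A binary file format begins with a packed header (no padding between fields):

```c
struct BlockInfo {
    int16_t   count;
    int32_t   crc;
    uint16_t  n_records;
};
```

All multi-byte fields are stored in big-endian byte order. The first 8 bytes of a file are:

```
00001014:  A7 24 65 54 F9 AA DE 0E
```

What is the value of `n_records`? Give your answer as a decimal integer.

`n_records` follows `count` (2 B), `crc` (4 B), so it starts at offset 2 + 4 = 6 and occupies 2 bytes.
Bytes at offsets 6..7: DE 0E.
Big-endian: lowest address holds the most-significant byte.
The bytes are already most-significant first: 0xDE0E.
0xDE0E = 56846.

56846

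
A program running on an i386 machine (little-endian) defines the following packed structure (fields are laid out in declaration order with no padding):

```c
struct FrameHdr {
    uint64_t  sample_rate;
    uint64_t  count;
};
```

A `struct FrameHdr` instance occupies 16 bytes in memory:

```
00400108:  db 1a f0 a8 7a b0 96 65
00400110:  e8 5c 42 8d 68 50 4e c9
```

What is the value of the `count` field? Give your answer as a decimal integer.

14505619859783703784

`count` follows `sample_rate` (8 bytes), so it starts at byte offset 8 and occupies 8 bytes.
Bytes at offsets 8..15: E8 5C 42 8D 68 50 4E C9.
Little-endian: lowest address holds the least-significant byte.
Reassemble most-significant byte first: C9 4E 50 68 8D 42 5C E8 → 0xC94E50688D425CE8.
0xC94E50688D425CE8 = 14505619859783703784.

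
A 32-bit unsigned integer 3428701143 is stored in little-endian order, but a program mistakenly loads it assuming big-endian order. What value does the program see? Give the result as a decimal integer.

3620953548

3428701143 in 32-bit hexadecimal is 0xCC5DD3D7.
Stored little-endian, the bytes at ascending addresses are D7 D3 5D CC.
Read back as big-endian, the last byte is least significant, giving 0xD7D35DCC.
0xD7D35DCC = 3620953548.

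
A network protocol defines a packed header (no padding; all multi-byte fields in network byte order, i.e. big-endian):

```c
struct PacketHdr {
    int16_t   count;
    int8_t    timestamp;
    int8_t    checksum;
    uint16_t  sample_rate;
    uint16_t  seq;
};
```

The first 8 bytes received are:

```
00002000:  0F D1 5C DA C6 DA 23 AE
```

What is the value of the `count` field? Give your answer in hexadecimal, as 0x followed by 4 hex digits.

`count` is the first field, at byte offset 0, occupying 2 bytes.
Bytes at offsets 0..1: 0F D1.
Big-endian stores the most-significant byte at the lowest address.
The bytes are already most-significant first: 0x0FD1.

0x0FD1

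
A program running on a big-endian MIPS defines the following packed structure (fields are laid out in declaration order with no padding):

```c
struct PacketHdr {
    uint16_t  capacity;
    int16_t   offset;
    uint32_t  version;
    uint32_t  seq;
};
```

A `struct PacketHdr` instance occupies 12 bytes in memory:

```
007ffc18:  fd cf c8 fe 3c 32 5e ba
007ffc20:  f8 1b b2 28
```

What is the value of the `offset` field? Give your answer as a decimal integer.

`offset` follows `capacity` (2 bytes), so it starts at byte offset 2 and occupies 2 bytes.
Bytes at offsets 2..3: C8 FE.
Big-endian: lowest address holds the most-significant byte.
The bytes are already most-significant first: 0xC8FE.
Top bit is set, so as a signed 16-bit value this is 0xC8FE − 2^16 = -14082.

-14082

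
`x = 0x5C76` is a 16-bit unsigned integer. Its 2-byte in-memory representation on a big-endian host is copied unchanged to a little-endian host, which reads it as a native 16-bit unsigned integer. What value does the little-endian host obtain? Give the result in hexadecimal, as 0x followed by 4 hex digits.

Stored big-endian, the bytes at ascending addresses are 5C 76.
Read back as little-endian, the first byte is least significant, giving 0x765C.

0x765C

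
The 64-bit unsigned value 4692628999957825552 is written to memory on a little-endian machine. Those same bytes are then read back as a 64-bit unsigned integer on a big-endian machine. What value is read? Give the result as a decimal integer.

1209267615270248257

4692628999957825552 in 64-bit hexadecimal is 0x411F91367D2EC810.
Stored little-endian, the bytes at ascending addresses are 10 C8 2E 7D 36 91 1F 41.
Read back as big-endian, the last byte is least significant, giving 0x10C82E7D36911F41.
0x10C82E7D36911F41 = 1209267615270248257.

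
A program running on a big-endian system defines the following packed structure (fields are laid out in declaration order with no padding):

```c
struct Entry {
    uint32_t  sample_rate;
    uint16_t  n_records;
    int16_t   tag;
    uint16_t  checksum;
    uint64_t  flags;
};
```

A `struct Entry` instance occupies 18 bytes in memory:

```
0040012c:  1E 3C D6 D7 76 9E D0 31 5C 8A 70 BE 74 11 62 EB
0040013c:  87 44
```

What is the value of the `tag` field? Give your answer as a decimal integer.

`tag` follows `sample_rate` (4 B), `n_records` (2 B), so it starts at offset 4 + 2 = 6 and occupies 2 bytes.
Bytes at offsets 6..7: D0 31.
In big-endian order the high byte comes first in memory.
The bytes are already most-significant first: 0xD031.
Top bit is set, so as a signed 16-bit value this is 0xD031 − 2^16 = -12239.

-12239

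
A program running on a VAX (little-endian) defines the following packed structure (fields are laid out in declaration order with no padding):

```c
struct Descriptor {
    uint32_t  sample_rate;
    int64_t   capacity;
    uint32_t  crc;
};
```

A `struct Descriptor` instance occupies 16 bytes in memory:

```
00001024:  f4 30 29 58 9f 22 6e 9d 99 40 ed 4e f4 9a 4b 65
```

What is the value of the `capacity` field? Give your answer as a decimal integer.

5687272932954219167

`capacity` follows `sample_rate` (4 bytes), so it starts at byte offset 4 and occupies 8 bytes.
Bytes at offsets 4..11: 9F 22 6E 9D 99 40 ED 4E.
Little-endian: lowest address holds the least-significant byte.
Reassemble most-significant byte first: 4E ED 40 99 9D 6E 22 9F → 0x4EED40999D6E229F.
0x4EED40999D6E229F = 5687272932954219167.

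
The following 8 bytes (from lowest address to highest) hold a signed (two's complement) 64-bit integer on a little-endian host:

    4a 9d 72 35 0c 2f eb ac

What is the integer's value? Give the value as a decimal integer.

Little-endian: lowest address holds the least-significant byte.
Reassemble most-significant byte first: AC EB 2F 0C 35 72 9D 4A → 0xACEB2F0C35729D4A.
Top bit is set, so as a signed 64-bit value this is 0xACEB2F0C35729D4A − 2^64 = -5986639550176125622.

-5986639550176125622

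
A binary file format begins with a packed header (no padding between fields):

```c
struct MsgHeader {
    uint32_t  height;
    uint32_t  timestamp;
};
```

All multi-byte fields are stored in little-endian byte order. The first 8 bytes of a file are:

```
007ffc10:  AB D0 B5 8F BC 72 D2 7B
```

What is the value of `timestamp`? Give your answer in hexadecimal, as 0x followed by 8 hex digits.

0x7BD272BC

`timestamp` follows `height` (4 bytes), so it starts at byte offset 4 and occupies 4 bytes.
Bytes at offsets 4..7: BC 72 D2 7B.
In little-endian order the low byte comes first in memory.
Reassemble most-significant byte first: 7B D2 72 BC → 0x7BD272BC.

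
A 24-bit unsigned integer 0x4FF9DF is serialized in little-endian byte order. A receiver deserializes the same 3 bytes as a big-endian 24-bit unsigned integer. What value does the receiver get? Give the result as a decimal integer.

Stored little-endian, the bytes at ascending addresses are DF F9 4F.
Read back as big-endian, the last byte is least significant, giving 0xDFF94F.
0xDFF94F = 14678351.

14678351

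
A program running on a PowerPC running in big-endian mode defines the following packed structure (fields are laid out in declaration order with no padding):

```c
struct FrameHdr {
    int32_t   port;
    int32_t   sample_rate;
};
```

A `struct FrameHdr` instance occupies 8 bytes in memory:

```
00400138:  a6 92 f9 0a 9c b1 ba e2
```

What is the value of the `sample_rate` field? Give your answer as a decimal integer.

-1666073886

`sample_rate` follows `port` (4 bytes), so it starts at byte offset 4 and occupies 4 bytes.
Bytes at offsets 4..7: 9C B1 BA E2.
In big-endian order the high byte comes first in memory.
The bytes are already most-significant first: 0x9CB1BAE2.
Top bit is set, so as a signed 32-bit value this is 0x9CB1BAE2 − 2^32 = -1666073886.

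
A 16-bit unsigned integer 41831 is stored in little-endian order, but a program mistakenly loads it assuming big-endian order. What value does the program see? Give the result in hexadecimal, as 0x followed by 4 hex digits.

0x67A3

41831 in 16-bit hexadecimal is 0xA367.
Stored little-endian, the bytes at ascending addresses are 67 A3.
Read back as big-endian, the last byte is least significant, giving 0x67A3.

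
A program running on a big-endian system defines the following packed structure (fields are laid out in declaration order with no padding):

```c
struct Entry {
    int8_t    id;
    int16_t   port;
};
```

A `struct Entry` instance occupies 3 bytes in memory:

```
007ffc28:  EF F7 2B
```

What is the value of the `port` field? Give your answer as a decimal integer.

-2261

`port` follows `id` (1 byte), so it starts at byte offset 1 and occupies 2 bytes.
Bytes at offsets 1..2: F7 2B.
Big-endian stores the most-significant byte at the lowest address.
The bytes are already most-significant first: 0xF72B.
Top bit is set, so as a signed 16-bit value this is 0xF72B − 2^16 = -2261.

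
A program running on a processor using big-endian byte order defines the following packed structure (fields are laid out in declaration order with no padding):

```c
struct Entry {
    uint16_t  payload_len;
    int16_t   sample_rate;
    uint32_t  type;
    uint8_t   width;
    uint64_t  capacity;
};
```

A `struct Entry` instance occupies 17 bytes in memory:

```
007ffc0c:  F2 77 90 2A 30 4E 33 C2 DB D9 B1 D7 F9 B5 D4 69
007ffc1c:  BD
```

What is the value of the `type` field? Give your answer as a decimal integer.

810431426

`type` follows `payload_len` (2 B), `sample_rate` (2 B), so it starts at offset 2 + 2 = 4 and occupies 4 bytes.
Bytes at offsets 4..7: 30 4E 33 C2.
In big-endian order the high byte comes first in memory.
The bytes are already most-significant first: 0x304E33C2.
0x304E33C2 = 810431426.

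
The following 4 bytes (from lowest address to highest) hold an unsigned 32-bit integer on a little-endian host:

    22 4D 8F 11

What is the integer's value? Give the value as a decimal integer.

294604066

Little-endian: lowest address holds the least-significant byte.
Reassemble most-significant byte first: 11 8F 4D 22 → 0x118F4D22.
0x118F4D22 = 294604066.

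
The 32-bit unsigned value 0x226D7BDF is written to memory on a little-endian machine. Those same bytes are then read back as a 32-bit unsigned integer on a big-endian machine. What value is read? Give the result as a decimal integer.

Stored little-endian, the bytes at ascending addresses are DF 7B 6D 22.
Read back as big-endian, the last byte is least significant, giving 0xDF7B6D22.
0xDF7B6D22 = 3749408034.

3749408034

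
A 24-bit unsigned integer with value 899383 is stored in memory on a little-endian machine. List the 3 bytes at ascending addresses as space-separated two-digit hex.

37 B9 0D

899383 in hexadecimal, padded to 24 bits, is 0x0DB937.
Split into bytes (most-significant first): 0D B9 37.
Little-endian stores the least-significant byte at the lowest address.
So at ascending addresses the bytes are 37 B9 0D.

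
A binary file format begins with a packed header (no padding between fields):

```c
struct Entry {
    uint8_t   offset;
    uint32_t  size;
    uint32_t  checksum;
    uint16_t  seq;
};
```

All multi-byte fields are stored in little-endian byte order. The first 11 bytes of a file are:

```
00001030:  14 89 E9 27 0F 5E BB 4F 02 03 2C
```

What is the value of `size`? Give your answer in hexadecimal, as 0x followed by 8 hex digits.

`size` follows `offset` (1 byte), so it starts at byte offset 1 and occupies 4 bytes.
Bytes at offsets 1..4: 89 E9 27 0F.
In little-endian order the low byte comes first in memory.
Reassemble most-significant byte first: 0F 27 E9 89 → 0x0F27E989.

0x0F27E989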